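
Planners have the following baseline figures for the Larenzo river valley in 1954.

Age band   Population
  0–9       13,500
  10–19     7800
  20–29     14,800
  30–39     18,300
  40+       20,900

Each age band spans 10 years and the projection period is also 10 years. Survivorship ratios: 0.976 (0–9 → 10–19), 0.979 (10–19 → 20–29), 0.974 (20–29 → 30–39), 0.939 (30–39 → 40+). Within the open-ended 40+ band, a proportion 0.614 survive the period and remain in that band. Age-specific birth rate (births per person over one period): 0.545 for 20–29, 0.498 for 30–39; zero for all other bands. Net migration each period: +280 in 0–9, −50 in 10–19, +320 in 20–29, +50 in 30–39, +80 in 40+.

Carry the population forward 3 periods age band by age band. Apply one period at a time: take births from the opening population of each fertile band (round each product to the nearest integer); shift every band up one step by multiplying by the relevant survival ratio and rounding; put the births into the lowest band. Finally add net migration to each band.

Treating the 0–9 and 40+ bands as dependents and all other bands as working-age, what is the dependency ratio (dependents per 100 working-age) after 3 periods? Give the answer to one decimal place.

Period 1:
Births: 14800 × 0.545 = 8066, 18300 × 0.498 = 9113 — total 17179
10–19: 13500 × 0.976 = 13176
20–29: 7800 × 0.979 = 7636
30–39: 14800 × 0.974 = 14415
40+: 18300 × 0.939 + 20900 × 0.614 = 17184 + 12833 = 30017
Net migration: 0–9 + 280 → 17459; 10–19 − 50 → 13126; 20–29 + 320 → 7956; 30–39 + 50 → 14465; 40+ + 80 → 30097
End of period: [17459, 13126, 7956, 14465, 30097]
Period 2:
Births: 7956 × 0.545 = 4336, 14465 × 0.498 = 7204 — total 11540
10–19: 17459 × 0.976 = 17040
20–29: 13126 × 0.979 = 12850
30–39: 7956 × 0.974 = 7749
40+: 14465 × 0.939 + 30097 × 0.614 = 13583 + 18480 = 32063
Net migration: 0–9 + 280 → 11820; 10–19 − 50 → 16990; 20–29 + 320 → 13170; 30–39 + 50 → 7799; 40+ + 80 → 32143
End of period: [11820, 16990, 13170, 7799, 32143]
Period 3:
Births: 13170 × 0.545 = 7178, 7799 × 0.498 = 3884 — total 11062
10–19: 11820 × 0.976 = 11536
20–29: 16990 × 0.979 = 16633
30–39: 13170 × 0.974 = 12828
40+: 7799 × 0.939 + 32143 × 0.614 = 7323 + 19736 = 27059
Net migration: 0–9 + 280 → 11342; 10–19 − 50 → 11486; 20–29 + 320 → 16953; 30–39 + 50 → 12878; 40+ + 80 → 27139
End of period: [11342, 11486, 16953, 12878, 27139]
Dependents (band 0–9 + band 40+) = 11342 + 27139 = 38481; working-age = 41317; ratio = 38481/41317 × 100 = 93.1

93.1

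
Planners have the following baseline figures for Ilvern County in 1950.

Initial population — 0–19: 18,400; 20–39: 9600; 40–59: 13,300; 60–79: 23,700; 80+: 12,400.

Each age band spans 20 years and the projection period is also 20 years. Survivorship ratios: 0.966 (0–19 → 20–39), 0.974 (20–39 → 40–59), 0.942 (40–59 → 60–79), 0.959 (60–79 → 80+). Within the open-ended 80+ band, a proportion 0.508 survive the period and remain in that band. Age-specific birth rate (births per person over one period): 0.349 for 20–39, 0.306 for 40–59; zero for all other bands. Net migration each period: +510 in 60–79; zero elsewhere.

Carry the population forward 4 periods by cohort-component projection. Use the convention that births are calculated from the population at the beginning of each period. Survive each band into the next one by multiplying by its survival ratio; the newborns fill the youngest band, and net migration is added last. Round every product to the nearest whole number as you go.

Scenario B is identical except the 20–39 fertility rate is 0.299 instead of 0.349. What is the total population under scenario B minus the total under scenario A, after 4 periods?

-2576

Call the groups 1 to 5, youngest first.
Period 1.
Births: 9600 × 0.349 = 3350  |  13300 × 0.306 = 4070 → total 7420
Group 2: 18400 × 0.966 = 17774
Group 3: 9600 × 0.974 = 9350
Group 4: 13300 × 0.942 = 12529
Group 5: 23700 × 0.959 + 12400 × 0.508 = 22728 + 6299 = 29027
Net migration: Group 4 + 510 → 13039
End of period: [7420, 17774, 9350, 13039, 29027]
Period 2.
Births: 17774 × 0.349 = 6203  |  9350 × 0.306 = 2861 → total 9064
Group 2: 7420 × 0.966 = 7168
Group 3: 17774 × 0.974 = 17312
Group 4: 9350 × 0.942 = 8808
Group 5: 13039 × 0.959 + 29027 × 0.508 = 12504 + 14746 = 27250
Net migration: Group 4 + 510 → 9318
End of period: [9064, 7168, 17312, 9318, 27250]
Period 3.
Births: 7168 × 0.349 = 2502  |  17312 × 0.306 = 5297 → total 7799
Group 2: 9064 × 0.966 = 8756
Group 3: 7168 × 0.974 = 6982
Group 4: 17312 × 0.942 = 16308
Group 5: 9318 × 0.959 + 27250 × 0.508 = 8936 + 13843 = 22779
Net migration: Group 4 + 510 → 16818
End of period: [7799, 8756, 6982, 16818, 22779]
Period 4.
Births: 8756 × 0.349 = 3056  |  6982 × 0.306 = 2136 → total 5192
Group 2: 7799 × 0.966 = 7534
Group 3: 8756 × 0.974 = 8528
Group 4: 6982 × 0.942 = 6577
Group 5: 16818 × 0.959 + 22779 × 0.508 = 16128 + 11572 = 27700
Net migration: Group 4 + 510 → 7087
End of period: [5192, 7534, 8528, 7087, 27700]
Scenario A total after 4 periods: 56041
Scenario B projection —
Period 1.
Births: 9600 × 0.299 = 2870  |  13300 × 0.306 = 4070 → total 6940
Group 2: 18400 × 0.966 = 17774
Group 3: 9600 × 0.974 = 9350
Group 4: 13300 × 0.942 = 12529
Group 5: 23700 × 0.959 + 12400 × 0.508 = 22728 + 6299 = 29027
Net migration: Group 4 + 510 → 13039
End of period: [6940, 17774, 9350, 13039, 29027]
Period 2.
Births: 17774 × 0.299 = 5314  |  9350 × 0.306 = 2861 → total 8175
Group 2: 6940 × 0.966 = 6704
Group 3: 17774 × 0.974 = 17312
Group 4: 9350 × 0.942 = 8808
Group 5: 13039 × 0.959 + 29027 × 0.508 = 12504 + 14746 = 27250
Net migration: Group 4 + 510 → 9318
End of period: [8175, 6704, 17312, 9318, 27250]
Period 3.
Births: 6704 × 0.299 = 2004  |  17312 × 0.306 = 5297 → total 7301
Group 2: 8175 × 0.966 = 7897
Group 3: 6704 × 0.974 = 6530
Group 4: 17312 × 0.942 = 16308
Group 5: 9318 × 0.959 + 27250 × 0.508 = 8936 + 13843 = 22779
Net migration: Group 4 + 510 → 16818
End of period: [7301, 7897, 6530, 16818, 22779]
Period 4.
Births: 7897 × 0.299 = 2361  |  6530 × 0.306 = 1998 → total 4359
Group 2: 7301 × 0.966 = 7053
Group 3: 7897 × 0.974 = 7692
Group 4: 6530 × 0.942 = 6151
Group 5: 16818 × 0.959 + 22779 × 0.508 = 16128 + 11572 = 27700
Net migration: Group 4 + 510 → 6661
End of period: [4359, 7053, 7692, 6661, 27700]
Scenario B total after 4 periods: 53465
Difference B − A = 53465 − 56041 = -2576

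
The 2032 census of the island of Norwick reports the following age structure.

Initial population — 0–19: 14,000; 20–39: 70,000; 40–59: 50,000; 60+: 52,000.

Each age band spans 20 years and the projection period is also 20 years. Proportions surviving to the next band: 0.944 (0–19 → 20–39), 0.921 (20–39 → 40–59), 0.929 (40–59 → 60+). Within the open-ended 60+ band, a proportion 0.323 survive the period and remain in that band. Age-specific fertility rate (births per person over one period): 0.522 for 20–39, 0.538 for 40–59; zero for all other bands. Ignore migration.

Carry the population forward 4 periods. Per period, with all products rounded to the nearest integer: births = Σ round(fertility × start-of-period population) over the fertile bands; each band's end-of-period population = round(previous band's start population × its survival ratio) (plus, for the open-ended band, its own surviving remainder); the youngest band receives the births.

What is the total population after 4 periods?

Period 1.
Births: 70000 * 0.522 = 36540 ; 50000 * 0.538 = 26900 — total 63440
20–39: 14000 * 0.944 = 13216
40–59: 70000 * 0.921 = 64470
60+: 50000 * 0.929 + 52000 * 0.323 = 46450 + 16796 = 63246
Giving 63440 / 13216 / 64470 / 63246.
Period 2.
Births: 13216 * 0.522 = 6899 ; 64470 * 0.538 = 34685 — total 41584
20–39: 63440 * 0.944 = 59887
40–59: 13216 * 0.921 = 12172
60+: 64470 * 0.929 + 63246 * 0.323 = 59893 + 20428 = 80321
Giving 41584 / 59887 / 12172 / 80321.
Period 3.
Births: 59887 * 0.522 = 31261 ; 12172 * 0.538 = 6549 — total 37810
20–39: 41584 * 0.944 = 39255
40–59: 59887 * 0.921 = 55156
60+: 12172 * 0.929 + 80321 * 0.323 = 11308 + 25944 = 37252
Giving 37810 / 39255 / 55156 / 37252.
Period 4.
Births: 39255 * 0.522 = 20491 ; 55156 * 0.538 = 29674 — total 50165
20–39: 37810 * 0.944 = 35693
40–59: 39255 * 0.921 = 36154
60+: 55156 * 0.929 + 37252 * 0.323 = 51240 + 12032 = 63272
Giving 50165 / 35693 / 36154 / 63272.
Total after period 4: 50165 + 35693 + 36154 + 63272 = 185284

185284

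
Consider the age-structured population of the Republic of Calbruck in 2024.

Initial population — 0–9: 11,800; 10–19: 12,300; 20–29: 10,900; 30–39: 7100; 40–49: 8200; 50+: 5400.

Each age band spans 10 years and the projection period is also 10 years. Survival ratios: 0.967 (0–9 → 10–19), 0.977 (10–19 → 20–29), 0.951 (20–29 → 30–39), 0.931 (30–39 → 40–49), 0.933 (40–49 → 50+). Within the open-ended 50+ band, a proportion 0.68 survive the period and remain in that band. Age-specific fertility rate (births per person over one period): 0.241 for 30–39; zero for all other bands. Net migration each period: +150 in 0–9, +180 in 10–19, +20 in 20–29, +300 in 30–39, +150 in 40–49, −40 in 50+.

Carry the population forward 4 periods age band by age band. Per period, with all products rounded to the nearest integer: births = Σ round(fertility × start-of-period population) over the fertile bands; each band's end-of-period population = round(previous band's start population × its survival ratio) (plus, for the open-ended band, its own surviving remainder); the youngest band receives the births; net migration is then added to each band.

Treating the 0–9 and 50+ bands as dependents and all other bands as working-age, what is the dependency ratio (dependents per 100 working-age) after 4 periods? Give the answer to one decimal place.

140.5

Let group 1 be 0–9 through group 6 = 50+.
Period 1.
Births: 7100 × 0.241 = 1711
Group 2: 11800 × 0.967 = 11411
Group 3: 12300 × 0.977 = 12017
Group 4: 10900 × 0.951 = 10366
Group 5: 7100 × 0.931 = 6610
Group 6: 8200 × 0.933 + 5400 × 0.68 = 7651 + 3672 = 11323
Net migration: Group 1 + 150 → 1861; Group 2 + 180 → 11591; Group 3 + 20 → 12037; Group 4 + 300 → 10666; Group 5 + 150 → 6760; Group 6 − 40 → 11283
End of period: [1861, 11591, 12037, 10666, 6760, 11283]
Period 2.
Births: 10666 × 0.241 = 2571
Group 2: 1861 × 0.967 = 1800
Group 3: 11591 × 0.977 = 11324
Group 4: 12037 × 0.951 = 11447
Group 5: 10666 × 0.931 = 9930
Group 6: 6760 × 0.933 + 11283 × 0.68 = 6307 + 7672 = 13979
Net migration: Group 1 + 150 → 2721; Group 2 + 180 → 1980; Group 3 + 20 → 11344; Group 4 + 300 → 11747; Group 5 + 150 → 10080; Group 6 − 40 → 13939
End of period: [2721, 1980, 11344, 11747, 10080, 13939]
Period 3.
Births: 11747 × 0.241 = 2831
Group 2: 2721 × 0.967 = 2631
Group 3: 1980 × 0.977 = 1934
Group 4: 11344 × 0.951 = 10788
Group 5: 11747 × 0.931 = 10936
Group 6: 10080 × 0.933 + 13939 × 0.68 = 9405 + 9479 = 18884
Net migration: Group 1 + 150 → 2981; Group 2 + 180 → 2811; Group 3 + 20 → 1954; Group 4 + 300 → 11088; Group 5 + 150 → 11086; Group 6 − 40 → 18844
End of period: [2981, 2811, 1954, 11088, 11086, 18844]
Period 4.
Births: 11088 × 0.241 = 2672
Group 2: 2981 × 0.967 = 2883
Group 3: 2811 × 0.977 = 2746
Group 4: 1954 × 0.951 = 1858
Group 5: 11088 × 0.931 = 10323
Group 6: 11086 × 0.933 + 18844 × 0.68 = 10343 + 12814 = 23157
Net migration: Group 1 + 150 → 2822; Group 2 + 180 → 3063; Group 3 + 20 → 2766; Group 4 + 300 → 2158; Group 5 + 150 → 10473; Group 6 − 40 → 23117
End of period: [2822, 3063, 2766, 2158, 10473, 23117]
Dependents (band 0–9 + band 50+) = 2822 + 23117 = 25939; working-age = 18460; ratio = 25939/18460 × 100 = 140.5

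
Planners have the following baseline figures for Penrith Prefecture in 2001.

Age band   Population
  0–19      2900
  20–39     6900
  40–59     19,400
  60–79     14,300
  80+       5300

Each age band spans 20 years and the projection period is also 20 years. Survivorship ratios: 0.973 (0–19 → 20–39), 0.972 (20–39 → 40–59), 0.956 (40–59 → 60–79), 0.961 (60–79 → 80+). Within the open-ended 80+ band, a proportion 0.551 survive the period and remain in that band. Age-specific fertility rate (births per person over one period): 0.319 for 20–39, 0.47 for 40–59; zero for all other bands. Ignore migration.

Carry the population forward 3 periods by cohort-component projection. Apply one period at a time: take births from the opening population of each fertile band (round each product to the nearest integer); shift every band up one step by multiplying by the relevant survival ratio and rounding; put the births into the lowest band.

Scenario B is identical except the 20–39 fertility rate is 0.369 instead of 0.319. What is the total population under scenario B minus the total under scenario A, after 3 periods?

1138

Numbering the bands 1..5 from youngest to oldest:
— Period 1 —
Births: 6900 × 0.319 = 2201 ; 19400 × 0.47 = 9118 ⇒ total 11319
Band 2: 2900 × 0.973 = 2822
Band 3: 6900 × 0.972 = 6707
Band 4: 19400 × 0.956 = 18546
Band 5: 14300 × 0.961 + 5300 × 0.551 = 13742 + 2920 = 16662
End of period: [11319, 2822, 6707, 18546, 16662]
— Period 2 —
Births: 2822 × 0.319 = 900 ; 6707 × 0.47 = 3152 ⇒ total 4052
Band 2: 11319 × 0.973 = 11013
Band 3: 2822 × 0.972 = 2743
Band 4: 6707 × 0.956 = 6412
Band 5: 18546 × 0.961 + 16662 × 0.551 = 17823 + 9181 = 27004
End of period: [4052, 11013, 2743, 6412, 27004]
— Period 3 —
Births: 11013 × 0.319 = 3513 ; 2743 × 0.47 = 1289 ⇒ total 4802
Band 2: 4052 × 0.973 = 3943
Band 3: 11013 × 0.972 = 10705
Band 4: 2743 × 0.956 = 2622
Band 5: 6412 × 0.961 + 27004 × 0.551 = 6162 + 14879 = 21041
End of period: [4802, 3943, 10705, 2622, 21041]
Scenario A total after 3 periods: 43113
Scenario B projection —
— Period 1 —
Births: 6900 × 0.369 = 2546 ; 19400 × 0.47 = 9118 ⇒ total 11664
Band 2: 2900 × 0.973 = 2822
Band 3: 6900 × 0.972 = 6707
Band 4: 19400 × 0.956 = 18546
Band 5: 14300 × 0.961 + 5300 × 0.551 = 13742 + 2920 = 16662
End of period: [11664, 2822, 6707, 18546, 16662]
— Period 2 —
Births: 2822 × 0.369 = 1041 ; 6707 × 0.47 = 3152 ⇒ total 4193
Band 2: 11664 × 0.973 = 11349
Band 3: 2822 × 0.972 = 2743
Band 4: 6707 × 0.956 = 6412
Band 5: 18546 × 0.961 + 16662 × 0.551 = 17823 + 9181 = 27004
End of period: [4193, 11349, 2743, 6412, 27004]
— Period 3 —
Births: 11349 × 0.369 = 4188 ; 2743 × 0.47 = 1289 ⇒ total 5477
Band 2: 4193 × 0.973 = 4080
Band 3: 11349 × 0.972 = 11031
Band 4: 2743 × 0.956 = 2622
Band 5: 6412 × 0.961 + 27004 × 0.551 = 6162 + 14879 = 21041
End of period: [5477, 4080, 11031, 2622, 21041]
Scenario B total after 3 periods: 44251
Difference B − A = 44251 − 43113 = 1138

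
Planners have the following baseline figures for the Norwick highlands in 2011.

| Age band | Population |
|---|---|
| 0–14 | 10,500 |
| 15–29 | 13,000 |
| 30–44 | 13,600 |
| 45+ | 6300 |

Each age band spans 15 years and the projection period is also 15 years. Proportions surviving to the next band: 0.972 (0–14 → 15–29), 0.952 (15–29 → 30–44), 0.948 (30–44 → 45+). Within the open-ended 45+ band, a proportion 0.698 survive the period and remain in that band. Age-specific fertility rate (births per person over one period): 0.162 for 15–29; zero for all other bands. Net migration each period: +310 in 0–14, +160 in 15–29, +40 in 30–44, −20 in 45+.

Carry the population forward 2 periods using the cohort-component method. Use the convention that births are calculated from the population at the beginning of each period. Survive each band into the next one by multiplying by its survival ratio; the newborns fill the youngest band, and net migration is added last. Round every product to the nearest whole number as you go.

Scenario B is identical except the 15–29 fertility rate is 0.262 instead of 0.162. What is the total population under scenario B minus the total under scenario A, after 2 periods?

[period 1]
Births: 13000 * 0.162 = 2106
15–29: 10500 * 0.972 = 10206
30–44: 13000 * 0.952 = 12376
45+: 13600 * 0.948 + 6300 * 0.698 = 12893 + 4397 = 17290
Net migration: 0–14 + 310 → 2416; 15–29 + 160 → 10366; 30–44 + 40 → 12416; 45+ − 20 → 17270
→ [2416, 10366, 12416, 17270]
[period 2]
Births: 10366 * 0.162 = 1679
15–29: 2416 * 0.972 = 2348
30–44: 10366 * 0.952 = 9868
45+: 12416 * 0.948 + 17270 * 0.698 = 11770 + 12054 = 23824
Net migration: 0–14 + 310 → 1989; 15–29 + 160 → 2508; 30–44 + 40 → 9908; 45+ − 20 → 23804
→ [1989, 2508, 9908, 23804]
Scenario A total after 2 periods: 38209
Scenario B projection —
[period 1]
Births: 13000 * 0.262 = 3406
15–29: 10500 * 0.972 = 10206
30–44: 13000 * 0.952 = 12376
45+: 13600 * 0.948 + 6300 * 0.698 = 12893 + 4397 = 17290
Net migration: 0–14 + 310 → 3716; 15–29 + 160 → 10366; 30–44 + 40 → 12416; 45+ − 20 → 17270
→ [3716, 10366, 12416, 17270]
[period 2]
Births: 10366 * 0.262 = 2716
15–29: 3716 * 0.972 = 3612
30–44: 10366 * 0.952 = 9868
45+: 12416 * 0.948 + 17270 * 0.698 = 11770 + 12054 = 23824
Net migration: 0–14 + 310 → 3026; 15–29 + 160 → 3772; 30–44 + 40 → 9908; 45+ − 20 → 23804
→ [3026, 3772, 9908, 23804]
Scenario B total after 2 periods: 40510
Difference B − A = 40510 − 38209 = 2301

2301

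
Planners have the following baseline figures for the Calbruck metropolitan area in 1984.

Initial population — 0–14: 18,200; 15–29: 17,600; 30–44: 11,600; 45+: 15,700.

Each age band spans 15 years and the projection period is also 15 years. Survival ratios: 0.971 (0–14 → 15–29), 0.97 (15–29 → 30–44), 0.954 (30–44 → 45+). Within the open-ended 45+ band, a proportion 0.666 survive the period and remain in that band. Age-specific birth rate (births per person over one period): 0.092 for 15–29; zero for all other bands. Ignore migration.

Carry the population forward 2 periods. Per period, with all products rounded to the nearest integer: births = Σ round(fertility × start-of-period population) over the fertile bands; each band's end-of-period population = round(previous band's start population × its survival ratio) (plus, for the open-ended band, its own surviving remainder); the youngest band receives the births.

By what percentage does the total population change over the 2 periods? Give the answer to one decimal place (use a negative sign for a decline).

Let band 1 be 0–14 through band 4 = 45+.
Period 1:
Births: 17600 × 0.092 = 1619
Band 2: 18200 × 0.971 = 17672
Band 3: 17600 × 0.97 = 17072
Band 4: 11600 × 0.954 + 15700 × 0.666 = 11066 + 10456 = 21522
Giving 1619 / 17672 / 17072 / 21522.
Period 2:
Births: 17672 × 0.092 = 1626
Band 2: 1619 × 0.971 = 1572
Band 3: 17672 × 0.97 = 17142
Band 4: 17072 × 0.954 + 21522 × 0.666 = 16287 + 14334 = 30621
Giving 1626 / 1572 / 17142 / 30621.
Total: 63100 → 50961; change = -12139; percentage change = -19.2%

-19.2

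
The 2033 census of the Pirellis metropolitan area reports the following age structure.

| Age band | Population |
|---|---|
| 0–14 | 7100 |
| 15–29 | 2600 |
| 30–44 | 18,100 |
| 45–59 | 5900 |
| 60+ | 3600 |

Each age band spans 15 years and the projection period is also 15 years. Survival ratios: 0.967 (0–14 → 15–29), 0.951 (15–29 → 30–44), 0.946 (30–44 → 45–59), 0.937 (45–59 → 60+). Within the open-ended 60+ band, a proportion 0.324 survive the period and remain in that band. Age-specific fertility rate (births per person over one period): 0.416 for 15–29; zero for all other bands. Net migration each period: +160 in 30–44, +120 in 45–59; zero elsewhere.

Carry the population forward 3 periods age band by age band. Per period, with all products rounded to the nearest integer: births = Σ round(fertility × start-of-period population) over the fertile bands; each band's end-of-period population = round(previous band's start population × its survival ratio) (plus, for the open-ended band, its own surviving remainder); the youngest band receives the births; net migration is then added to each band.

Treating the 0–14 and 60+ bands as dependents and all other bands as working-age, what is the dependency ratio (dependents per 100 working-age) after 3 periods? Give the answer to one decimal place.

[period 1]
Births: 2600 × 0.416 = 1082
15–29: 7100 × 0.967 = 6866
30–44: 2600 × 0.951 = 2473
45–59: 18100 × 0.946 = 17123
60+: 5900 × 0.937 + 3600 × 0.324 = 5528 + 1166 = 6694
Net migration: 30–44 + 160 → 2633; 45–59 + 120 → 17243
Giving 1082 / 6866 / 2633 / 17243 / 6694.
[period 2]
Births: 6866 × 0.416 = 2856
15–29: 1082 × 0.967 = 1046
30–44: 6866 × 0.951 = 6530
45–59: 2633 × 0.946 = 2491
60+: 17243 × 0.937 + 6694 × 0.324 = 16157 + 2169 = 18326
Net migration: 30–44 + 160 → 6690; 45–59 + 120 → 2611
Giving 2856 / 1046 / 6690 / 2611 / 18326.
[period 3]
Births: 1046 × 0.416 = 435
15–29: 2856 × 0.967 = 2762
30–44: 1046 × 0.951 = 995
45–59: 6690 × 0.946 = 6329
60+: 2611 × 0.937 + 18326 × 0.324 = 2447 + 5938 = 8385
Net migration: 30–44 + 160 → 1155; 45–59 + 120 → 6449
Giving 435 / 2762 / 1155 / 6449 / 8385.
Dependents (band 0–14 + band 60+) = 435 + 8385 = 8820; working-age = 10366; ratio = 8820/10366 × 100 = 85.1

85.1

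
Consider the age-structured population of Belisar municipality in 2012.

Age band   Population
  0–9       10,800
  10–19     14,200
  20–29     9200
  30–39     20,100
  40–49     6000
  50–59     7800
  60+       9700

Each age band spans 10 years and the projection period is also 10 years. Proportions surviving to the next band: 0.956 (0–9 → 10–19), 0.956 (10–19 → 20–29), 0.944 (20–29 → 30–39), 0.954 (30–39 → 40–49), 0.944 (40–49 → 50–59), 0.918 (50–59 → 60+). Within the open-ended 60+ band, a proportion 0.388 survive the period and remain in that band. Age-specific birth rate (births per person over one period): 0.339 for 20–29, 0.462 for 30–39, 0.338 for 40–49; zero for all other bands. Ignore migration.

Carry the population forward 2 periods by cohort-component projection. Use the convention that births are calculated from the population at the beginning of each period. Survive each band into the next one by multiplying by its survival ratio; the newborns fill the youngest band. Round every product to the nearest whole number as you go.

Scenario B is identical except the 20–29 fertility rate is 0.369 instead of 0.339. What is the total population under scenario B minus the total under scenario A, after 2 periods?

After projecting period 1:
Births: 9200 × 0.339 = 3119 ; 20100 × 0.462 = 9286 ; 6000 × 0.338 = 2028 ⇒ total 14433
10–19: 10800 × 0.956 = 10325
20–29: 14200 × 0.956 = 13575
30–39: 9200 × 0.944 = 8685
40–49: 20100 × 0.954 = 19175
50–59: 6000 × 0.944 = 5664
60+: 7800 × 0.918 + 9700 × 0.388 = 7160 + 3764 = 10924
End of period: [14433, 10325, 13575, 8685, 19175, 5664, 10924]
After projecting period 2:
Births: 13575 × 0.339 = 4602 ; 8685 × 0.462 = 4012 ; 19175 × 0.338 = 6481 ⇒ total 15095
10–19: 14433 × 0.956 = 13798
20–29: 10325 × 0.956 = 9871
30–39: 13575 × 0.944 = 12815
40–49: 8685 × 0.954 = 8285
50–59: 19175 × 0.944 = 18101
60+: 5664 × 0.918 + 10924 × 0.388 = 5200 + 4239 = 9439
End of period: [15095, 13798, 9871, 12815, 8285, 18101, 9439]
Scenario A total after 2 periods: 87404
Scenario B projection —
After projecting period 1:
Births: 9200 × 0.369 = 3395 ; 20100 × 0.462 = 9286 ; 6000 × 0.338 = 2028 ⇒ total 14709
10–19: 10800 × 0.956 = 10325
20–29: 14200 × 0.956 = 13575
30–39: 9200 × 0.944 = 8685
40–49: 20100 × 0.954 = 19175
50–59: 6000 × 0.944 = 5664
60+: 7800 × 0.918 + 9700 × 0.388 = 7160 + 3764 = 10924
End of period: [14709, 10325, 13575, 8685, 19175, 5664, 10924]
After projecting period 2:
Births: 13575 × 0.369 = 5009 ; 8685 × 0.462 = 4012 ; 19175 × 0.338 = 6481 ⇒ total 15502
10–19: 14709 × 0.956 = 14062
20–29: 10325 × 0.956 = 9871
30–39: 13575 × 0.944 = 12815
40–49: 8685 × 0.954 = 8285
50–59: 19175 × 0.944 = 18101
60+: 5664 × 0.918 + 10924 × 0.388 = 5200 + 4239 = 9439
End of period: [15502, 14062, 9871, 12815, 8285, 18101, 9439]
Scenario B total after 2 periods: 88075
Difference B − A = 88075 − 87404 = 671

671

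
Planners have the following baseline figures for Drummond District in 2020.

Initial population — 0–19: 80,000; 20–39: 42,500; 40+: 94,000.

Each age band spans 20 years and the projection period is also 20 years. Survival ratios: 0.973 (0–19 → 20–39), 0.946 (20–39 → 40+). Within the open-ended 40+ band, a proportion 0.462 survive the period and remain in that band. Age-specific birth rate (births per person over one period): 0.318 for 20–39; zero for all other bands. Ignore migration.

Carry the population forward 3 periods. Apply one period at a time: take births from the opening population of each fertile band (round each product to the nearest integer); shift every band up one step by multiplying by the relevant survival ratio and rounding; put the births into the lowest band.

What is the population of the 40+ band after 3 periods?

64311

Numbering the groups 1..3 from youngest to oldest:
Period 1:
Births: 42500 × 0.318 = 13515
Group 2: 80000 × 0.973 = 77840
Group 3: 42500 × 0.946 + 94000 × 0.462 = 40205 + 43428 = 83633
Population now: 0–19=13515, 20–39=77840, 40+=83633
Period 2:
Births: 77840 × 0.318 = 24753
Group 2: 13515 × 0.973 = 13150
Group 3: 77840 × 0.946 + 83633 × 0.462 = 73637 + 38638 = 112275
Population now: 0–19=24753, 20–39=13150, 40+=112275
Period 3:
Births: 13150 × 0.318 = 4182
Group 2: 24753 × 0.973 = 24085
Group 3: 13150 × 0.946 + 112275 × 0.462 = 12440 + 51871 = 64311
Population now: 0–19=4182, 20–39=24085, 40+=64311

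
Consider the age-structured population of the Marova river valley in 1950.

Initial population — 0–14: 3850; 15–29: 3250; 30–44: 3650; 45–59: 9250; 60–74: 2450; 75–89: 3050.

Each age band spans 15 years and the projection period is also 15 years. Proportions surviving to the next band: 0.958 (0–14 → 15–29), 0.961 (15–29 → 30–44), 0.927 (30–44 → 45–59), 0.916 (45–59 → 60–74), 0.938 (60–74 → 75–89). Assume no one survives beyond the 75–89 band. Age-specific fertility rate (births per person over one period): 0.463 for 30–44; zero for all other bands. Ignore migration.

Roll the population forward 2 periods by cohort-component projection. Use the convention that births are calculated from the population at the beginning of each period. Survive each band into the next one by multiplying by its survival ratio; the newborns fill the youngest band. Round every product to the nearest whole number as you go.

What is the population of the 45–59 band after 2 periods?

2895

— Period 1 —
Births: 3650 * 0.463 = 1690
15–29: 3850 * 0.958 = 3688
30–44: 3250 * 0.961 = 3123
45–59: 3650 * 0.927 = 3384
60–74: 9250 * 0.916 = 8473
75–89: 2450 * 0.938 = 2298
End of period: [1690, 3688, 3123, 3384, 8473, 2298]
— Period 2 —
Births: 3123 * 0.463 = 1446
15–29: 1690 * 0.958 = 1619
30–44: 3688 * 0.961 = 3544
45–59: 3123 * 0.927 = 2895
60–74: 3384 * 0.916 = 3100
75–89: 8473 * 0.938 = 7948
End of period: [1446, 1619, 3544, 2895, 3100, 7948]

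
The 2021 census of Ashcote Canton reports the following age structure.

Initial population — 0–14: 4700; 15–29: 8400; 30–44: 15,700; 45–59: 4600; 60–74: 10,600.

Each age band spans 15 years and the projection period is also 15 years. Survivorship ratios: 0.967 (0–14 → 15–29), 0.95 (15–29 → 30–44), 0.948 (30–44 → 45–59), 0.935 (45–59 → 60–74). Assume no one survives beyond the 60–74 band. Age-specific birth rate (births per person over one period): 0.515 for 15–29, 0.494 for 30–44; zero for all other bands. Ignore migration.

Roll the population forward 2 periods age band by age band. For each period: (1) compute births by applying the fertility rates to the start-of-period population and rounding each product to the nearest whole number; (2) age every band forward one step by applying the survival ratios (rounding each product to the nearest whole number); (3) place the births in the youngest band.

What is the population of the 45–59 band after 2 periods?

Numbering the bands 1..5 from youngest to oldest:
[period 1]
Births: 8400 * 0.515 = 4326, 15700 * 0.494 = 7756 ⇒ total 12082
Band 2: 4700 * 0.967 = 4545
Band 3: 8400 * 0.95 = 7980
Band 4: 15700 * 0.948 = 14884
Band 5: 4600 * 0.935 = 4301
Population now: 0–14=12082, 15–29=4545, 30–44=7980, 45–59=14884, 60–74=4301
[period 2]
Births: 4545 * 0.515 = 2341, 7980 * 0.494 = 3942 ⇒ total 6283
Band 2: 12082 * 0.967 = 11683
Band 3: 4545 * 0.95 = 4318
Band 4: 7980 * 0.948 = 7565
Band 5: 14884 * 0.935 = 13917
Population now: 0–14=6283, 15–29=11683, 30–44=4318, 45–59=7565, 60–74=13917

7565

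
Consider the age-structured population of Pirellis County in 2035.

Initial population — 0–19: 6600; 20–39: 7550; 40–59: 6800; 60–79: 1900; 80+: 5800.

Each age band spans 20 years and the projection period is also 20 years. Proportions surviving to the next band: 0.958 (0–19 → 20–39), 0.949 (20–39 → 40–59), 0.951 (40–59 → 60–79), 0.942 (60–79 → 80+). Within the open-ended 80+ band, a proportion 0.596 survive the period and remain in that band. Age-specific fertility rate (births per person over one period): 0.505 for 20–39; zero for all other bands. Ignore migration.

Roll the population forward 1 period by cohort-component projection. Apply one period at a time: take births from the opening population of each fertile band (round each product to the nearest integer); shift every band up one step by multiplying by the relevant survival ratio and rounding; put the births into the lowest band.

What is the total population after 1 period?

29015

(Groups numbered youngest = 1 to oldest = 5.)
— Period 1 —
Births: 7550 × 0.505 = 3813
Group 2: 6600 × 0.958 = 6323
Group 3: 7550 × 0.949 = 7165
Group 4: 6800 × 0.951 = 6467
Group 5: 1900 × 0.942 + 5800 × 0.596 = 1790 + 3457 = 5247
End of period: [3813, 6323, 7165, 6467, 5247]
Total after period 1: 3813 + 6323 + 7165 + 6467 + 5247 = 29015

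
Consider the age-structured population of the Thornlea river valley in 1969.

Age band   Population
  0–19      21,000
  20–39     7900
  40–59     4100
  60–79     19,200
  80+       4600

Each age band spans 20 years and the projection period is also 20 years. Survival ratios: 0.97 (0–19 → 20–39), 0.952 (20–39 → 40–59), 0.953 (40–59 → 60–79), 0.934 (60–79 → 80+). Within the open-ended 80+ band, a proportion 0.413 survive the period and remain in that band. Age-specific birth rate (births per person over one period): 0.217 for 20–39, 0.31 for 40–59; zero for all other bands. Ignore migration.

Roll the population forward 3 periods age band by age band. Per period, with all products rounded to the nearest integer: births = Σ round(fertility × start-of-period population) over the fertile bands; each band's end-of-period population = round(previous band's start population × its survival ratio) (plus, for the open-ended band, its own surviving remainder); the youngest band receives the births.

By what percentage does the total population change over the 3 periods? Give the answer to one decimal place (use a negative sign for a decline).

After projecting period 1:
Births: 7900 × 0.217 = 1714 ; 4100 × 0.31 = 1271 → total 2985
20–39: 21000 × 0.97 = 20370
40–59: 7900 × 0.952 = 7521
60–79: 4100 × 0.953 = 3907
80+: 19200 × 0.934 + 4600 × 0.413 = 17933 + 1900 = 19833
End of period: [2985, 20370, 7521, 3907, 19833]
After projecting period 2:
Births: 20370 × 0.217 = 4420 ; 7521 × 0.31 = 2332 → total 6752
20–39: 2985 × 0.97 = 2895
40–59: 20370 × 0.952 = 19392
60–79: 7521 × 0.953 = 7168
80+: 3907 × 0.934 + 19833 × 0.413 = 3649 + 8191 = 11840
End of period: [6752, 2895, 19392, 7168, 11840]
After projecting period 3:
Births: 2895 × 0.217 = 628 ; 19392 × 0.31 = 6012 → total 6640
20–39: 6752 × 0.97 = 6549
40–59: 2895 × 0.952 = 2756
60–79: 19392 × 0.953 = 18481
80+: 7168 × 0.934 + 11840 × 0.413 = 6695 + 4890 = 11585
End of period: [6640, 6549, 2756, 18481, 11585]
Total: 56800 → 46011; change = -10789; percentage change = -19.0%

-19.0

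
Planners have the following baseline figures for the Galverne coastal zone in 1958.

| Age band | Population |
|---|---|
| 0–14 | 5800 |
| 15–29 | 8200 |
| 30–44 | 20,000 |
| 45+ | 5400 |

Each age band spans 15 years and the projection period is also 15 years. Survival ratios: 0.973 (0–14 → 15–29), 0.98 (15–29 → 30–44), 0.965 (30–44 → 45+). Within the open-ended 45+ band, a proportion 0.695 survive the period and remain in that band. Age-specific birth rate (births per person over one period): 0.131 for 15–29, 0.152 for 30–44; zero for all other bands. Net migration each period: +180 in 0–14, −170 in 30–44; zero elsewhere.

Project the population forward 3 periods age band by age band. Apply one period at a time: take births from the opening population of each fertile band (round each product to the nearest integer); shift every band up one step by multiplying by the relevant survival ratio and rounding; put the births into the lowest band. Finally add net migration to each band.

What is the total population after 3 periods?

Call the groups 1 to 4, youngest first.
[period 1]
Births: 8200 × 0.131 = 1074, 20000 × 0.152 = 3040 → total 4114
Group 2: 5800 × 0.973 = 5643
Group 3: 8200 × 0.98 = 8036
Group 4: 20000 × 0.965 + 5400 × 0.695 = 19300 + 3753 = 23053
Net migration: Group 1 + 180 → 4294; Group 3 − 170 → 7866
→ [4294, 5643, 7866, 23053]
[period 2]
Births: 5643 × 0.131 = 739, 7866 × 0.152 = 1196 → total 1935
Group 2: 4294 × 0.973 = 4178
Group 3: 5643 × 0.98 = 5530
Group 4: 7866 × 0.965 + 23053 × 0.695 = 7591 + 16022 = 23613
Net migration: Group 1 + 180 → 2115; Group 3 − 170 → 5360
→ [2115, 4178, 5360, 23613]
[period 3]
Births: 4178 × 0.131 = 547, 5360 × 0.152 = 815 → total 1362
Group 2: 2115 × 0.973 = 2058
Group 3: 4178 × 0.98 = 4094
Group 4: 5360 × 0.965 + 23613 × 0.695 = 5172 + 16411 = 21583
Net migration: Group 1 + 180 → 1542; Group 3 − 170 → 3924
→ [1542, 2058, 3924, 21583]
Total after period 3: 1542 + 2058 + 3924 + 21583 = 29107

29107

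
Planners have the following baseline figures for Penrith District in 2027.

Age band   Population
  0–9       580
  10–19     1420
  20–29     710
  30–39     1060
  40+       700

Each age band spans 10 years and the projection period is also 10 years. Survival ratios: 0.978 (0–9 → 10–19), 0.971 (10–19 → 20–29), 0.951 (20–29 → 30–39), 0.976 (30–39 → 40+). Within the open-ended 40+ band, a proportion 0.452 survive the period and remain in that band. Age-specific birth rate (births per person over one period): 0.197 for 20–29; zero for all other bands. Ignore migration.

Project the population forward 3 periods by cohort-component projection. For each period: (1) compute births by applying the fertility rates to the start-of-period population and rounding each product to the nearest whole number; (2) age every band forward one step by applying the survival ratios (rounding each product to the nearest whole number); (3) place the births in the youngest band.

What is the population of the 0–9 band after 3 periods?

109

Call the groups 1 to 5, youngest first.
[period 1]
Births: 710 × 0.197 = 140
Group 2: 580 × 0.978 = 567
Group 3: 1420 × 0.971 = 1379
Group 4: 710 × 0.951 = 675
Group 5: 1060 × 0.976 + 700 × 0.452 = 1035 + 316 = 1351
Giving 140 / 567 / 1379 / 675 / 1351.
[period 2]
Births: 1379 × 0.197 = 272
Group 2: 140 × 0.978 = 137
Group 3: 567 × 0.971 = 551
Group 4: 1379 × 0.951 = 1311
Group 5: 675 × 0.976 + 1351 × 0.452 = 659 + 611 = 1270
Giving 272 / 137 / 551 / 1311 / 1270.
[period 3]
Births: 551 × 0.197 = 109
Group 2: 272 × 0.978 = 266
Group 3: 137 × 0.971 = 133
Group 4: 551 × 0.951 = 524
Group 5: 1311 × 0.976 + 1270 × 0.452 = 1280 + 574 = 1854
Giving 109 / 266 / 133 / 524 / 1854.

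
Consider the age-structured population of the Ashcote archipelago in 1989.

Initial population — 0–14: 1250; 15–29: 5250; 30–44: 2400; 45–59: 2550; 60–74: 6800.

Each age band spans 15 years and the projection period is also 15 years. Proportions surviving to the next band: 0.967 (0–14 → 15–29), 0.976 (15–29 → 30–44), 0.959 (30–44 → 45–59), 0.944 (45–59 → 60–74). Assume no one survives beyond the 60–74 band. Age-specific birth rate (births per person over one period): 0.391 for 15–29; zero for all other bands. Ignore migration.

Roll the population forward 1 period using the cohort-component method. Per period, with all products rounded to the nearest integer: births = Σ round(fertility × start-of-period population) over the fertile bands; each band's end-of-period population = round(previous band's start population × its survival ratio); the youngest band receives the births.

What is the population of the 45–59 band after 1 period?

2302

Period 1:
Births: 5250 * 0.391 = 2053
15–29: 1250 * 0.967 = 1209
30–44: 5250 * 0.976 = 5124
45–59: 2400 * 0.959 = 2302
60–74: 2550 * 0.944 = 2407
Population now: 0–14=2053, 15–29=1209, 30–44=5124, 45–59=2302, 60–74=2407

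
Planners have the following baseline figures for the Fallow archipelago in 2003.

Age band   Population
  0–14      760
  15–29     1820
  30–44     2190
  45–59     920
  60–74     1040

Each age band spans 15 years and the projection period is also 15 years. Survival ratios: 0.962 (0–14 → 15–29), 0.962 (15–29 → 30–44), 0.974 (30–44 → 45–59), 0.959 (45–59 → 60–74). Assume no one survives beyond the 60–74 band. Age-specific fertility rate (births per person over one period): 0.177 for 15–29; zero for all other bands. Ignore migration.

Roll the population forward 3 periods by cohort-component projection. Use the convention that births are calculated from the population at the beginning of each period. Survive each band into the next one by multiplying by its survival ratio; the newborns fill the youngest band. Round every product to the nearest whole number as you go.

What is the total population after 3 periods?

Numbering the bands 1..5 from youngest to oldest:
— Period 1 —
Births: 1820 × 0.177 = 322
Band 2: 760 × 0.962 = 731
Band 3: 1820 × 0.962 = 1751
Band 4: 2190 × 0.974 = 2133
Band 5: 920 × 0.959 = 882
Giving 322 / 731 / 1751 / 2133 / 882.
— Period 2 —
Births: 731 × 0.177 = 129
Band 2: 322 × 0.962 = 310
Band 3: 731 × 0.962 = 703
Band 4: 1751 × 0.974 = 1705
Band 5: 2133 × 0.959 = 2046
Giving 129 / 310 / 703 / 1705 / 2046.
— Period 3 —
Births: 310 × 0.177 = 55
Band 2: 129 × 0.962 = 124
Band 3: 310 × 0.962 = 298
Band 4: 703 × 0.974 = 685
Band 5: 1705 × 0.959 = 1635
Giving 55 / 124 / 298 / 685 / 1635.
Total after period 3: 55 + 124 + 298 + 685 + 1635 = 2797

2797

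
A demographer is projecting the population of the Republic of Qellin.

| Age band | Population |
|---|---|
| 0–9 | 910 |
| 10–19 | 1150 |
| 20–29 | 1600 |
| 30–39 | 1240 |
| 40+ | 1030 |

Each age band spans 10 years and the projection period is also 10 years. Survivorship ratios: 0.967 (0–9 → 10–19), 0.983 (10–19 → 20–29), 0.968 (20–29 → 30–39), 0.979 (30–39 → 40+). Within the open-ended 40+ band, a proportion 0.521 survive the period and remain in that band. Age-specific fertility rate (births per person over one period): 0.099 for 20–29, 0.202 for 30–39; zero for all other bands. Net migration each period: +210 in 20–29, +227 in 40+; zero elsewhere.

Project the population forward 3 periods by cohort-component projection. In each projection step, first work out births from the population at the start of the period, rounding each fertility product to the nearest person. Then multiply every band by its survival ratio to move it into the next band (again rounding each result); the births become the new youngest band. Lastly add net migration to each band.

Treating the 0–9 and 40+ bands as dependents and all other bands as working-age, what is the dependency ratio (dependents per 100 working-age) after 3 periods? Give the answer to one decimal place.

Period 1:
Births: 1600 × 0.099 = 158  |  1240 × 0.202 = 250 → total 408
10–19: 910 × 0.967 = 880
20–29: 1150 × 0.983 = 1130
30–39: 1600 × 0.968 = 1549
40+: 1240 × 0.979 + 1030 × 0.521 = 1214 + 537 = 1751
Net migration: 20–29 + 210 → 1340; 40+ + 227 → 1978
Giving 408 / 880 / 1340 / 1549 / 1978.
Period 2:
Births: 1340 × 0.099 = 133  |  1549 × 0.202 = 313 → total 446
10–19: 408 × 0.967 = 395
20–29: 880 × 0.983 = 865
30–39: 1340 × 0.968 = 1297
40+: 1549 × 0.979 + 1978 × 0.521 = 1516 + 1031 = 2547
Net migration: 20–29 + 210 → 1075; 40+ + 227 → 2774
Giving 446 / 395 / 1075 / 1297 / 2774.
Period 3:
Births: 1075 × 0.099 = 106  |  1297 × 0.202 = 262 → total 368
10–19: 446 × 0.967 = 431
20–29: 395 × 0.983 = 388
30–39: 1075 × 0.968 = 1041
40+: 1297 × 0.979 + 2774 × 0.521 = 1270 + 1445 = 2715
Net migration: 20–29 + 210 → 598; 40+ + 227 → 2942
Giving 368 / 431 / 598 / 1041 / 2942.
Dependents (band 0–9 + band 40+) = 368 + 2942 = 3310; working-age = 2070; ratio = 3310/2070 × 100 = 159.9

159.9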